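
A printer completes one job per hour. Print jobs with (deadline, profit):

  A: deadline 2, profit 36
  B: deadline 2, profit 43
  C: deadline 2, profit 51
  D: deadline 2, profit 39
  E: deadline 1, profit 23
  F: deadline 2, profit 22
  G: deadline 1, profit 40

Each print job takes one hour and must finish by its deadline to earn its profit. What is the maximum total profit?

94

Take jobs in profit order; each goes to the latest open slot no later than its deadline.
Profit order: C=51 B=43 G=40 D=39 A=36 E=23 F=22
Assign: C→slot 2, B→slot 1, G skipped, D skipped, A skipped, E skipped, F skipped.
Slots: [1:B] [2:C]
Profit = 43 + 51 = 94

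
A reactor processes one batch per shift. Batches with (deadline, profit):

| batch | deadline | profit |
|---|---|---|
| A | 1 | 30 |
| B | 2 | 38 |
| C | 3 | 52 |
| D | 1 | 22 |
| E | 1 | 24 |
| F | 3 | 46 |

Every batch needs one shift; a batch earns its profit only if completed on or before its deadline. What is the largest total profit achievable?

136

Take jobs in profit order; each goes to the latest open slot no later than its deadline.
Profit order: C=52 F=46 B=38 A=30 E=24 D=22
Assign: C→slot 3, F→slot 2, B→slot 1, A skipped, E skipped, D skipped.
Slots: [1:B] [2:F] [3:C]
Profit = 38 + 46 + 52 = 136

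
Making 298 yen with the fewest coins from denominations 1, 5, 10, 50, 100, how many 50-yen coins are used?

298 = 2×100 + 1×50 + 4×10 + 1×5 + 3×1
Count of 50: 1

1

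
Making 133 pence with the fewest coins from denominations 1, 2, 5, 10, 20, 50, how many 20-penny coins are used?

1

Use the largest denomination that fits, subtract, and repeat.
133 − 2×50→33 − 1×20→13 − 1×10→3 − 1×2→1 − 1×1→0
Count of 20: 1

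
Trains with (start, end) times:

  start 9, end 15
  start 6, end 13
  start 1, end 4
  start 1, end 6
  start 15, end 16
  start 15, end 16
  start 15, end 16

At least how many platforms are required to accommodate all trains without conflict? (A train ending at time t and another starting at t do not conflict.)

3

Events (time:±→running): 1:+→1 1:+→2 4:-→1 6:-→0 6:+→1 9:+→2 13:-→1 15:-→0 15:+→1 15:+→2 15:+→3 … peak 3.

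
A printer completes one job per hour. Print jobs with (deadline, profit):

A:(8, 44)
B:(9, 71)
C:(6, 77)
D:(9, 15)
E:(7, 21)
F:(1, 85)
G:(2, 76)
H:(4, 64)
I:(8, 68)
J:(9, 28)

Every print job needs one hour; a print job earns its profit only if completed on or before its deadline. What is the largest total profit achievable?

534

Take jobs in profit order; each goes to the latest open slot no later than its deadline.
Profit order: F=85 C=77 G=76 B=71 I=68 H=64 A=44 J=28 E=21 D=15
Assign: F→slot 1, C→slot 6, G→slot 2, B→slot 9, I→slot 8, H→slot 4, A→slot 7, J→slot 5, E→slot 3, D skipped.
Slots: [1:F] [2:G] [3:E] [4:H] [5:J] [6:C] [7:A] [8:I] [9:B]
Profit = 85 + 76 + 21 + 64 + 28 + 77 + 44 + 68 + 71 = 534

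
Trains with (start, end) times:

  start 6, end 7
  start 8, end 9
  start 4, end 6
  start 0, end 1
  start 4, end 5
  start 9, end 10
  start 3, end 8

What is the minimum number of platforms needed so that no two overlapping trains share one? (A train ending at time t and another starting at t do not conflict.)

3

starts: [0, 3, 4, 4, 6, 8, 9]
ends:   [1, 5, 6, 7, 8, 9, 10]
s0→1 e1→0 s3→1 s4→2 s4→3  — peak 3.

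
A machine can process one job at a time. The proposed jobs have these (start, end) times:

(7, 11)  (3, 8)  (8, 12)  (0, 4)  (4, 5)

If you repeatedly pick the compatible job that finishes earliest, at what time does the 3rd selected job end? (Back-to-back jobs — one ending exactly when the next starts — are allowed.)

By end time: (0,4), (4,5), (3,8), (7,11), (8,12).
Pick (0,4); next start ≥ 4 → (4,5); next start ≥ 5 → (7,11).
Selected: (0,4) (4,5) (7,11)

11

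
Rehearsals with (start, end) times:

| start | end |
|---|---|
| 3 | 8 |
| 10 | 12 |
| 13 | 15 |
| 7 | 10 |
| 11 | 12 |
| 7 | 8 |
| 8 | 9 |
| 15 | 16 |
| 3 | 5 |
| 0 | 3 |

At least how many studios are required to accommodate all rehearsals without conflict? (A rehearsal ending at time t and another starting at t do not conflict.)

The answer is the maximum number of intervals overlapping at any instant.
starts: [0, 3, 3, 7, 7, 8, 10, 11, 13, 15]
ends:   [3, 5, 8, 8, 9, 10, 12, 12, 15, 16]
s0→1 e3→0 s3→1 s3→2 e5→1 s7→2 s7→3  — peak 3.

3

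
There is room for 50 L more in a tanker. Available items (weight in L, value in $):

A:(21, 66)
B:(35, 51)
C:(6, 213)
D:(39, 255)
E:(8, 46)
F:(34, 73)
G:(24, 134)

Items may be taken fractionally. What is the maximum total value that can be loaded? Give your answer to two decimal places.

496.75

Sort by value per unit weight and fill in that order.
Order: C (213/6=35.50) > D (255/39=6.54) > E (46/8=5.75) > G (134/24=5.58) > A (66/21=3.14) > F (73/34=2.15) > B (51/35=1.46)
Fill: take C (6 @ 213) → take D (39 @ 255) → take 5/8 of E → 28.75; 50/50 used.
Total value = 496.75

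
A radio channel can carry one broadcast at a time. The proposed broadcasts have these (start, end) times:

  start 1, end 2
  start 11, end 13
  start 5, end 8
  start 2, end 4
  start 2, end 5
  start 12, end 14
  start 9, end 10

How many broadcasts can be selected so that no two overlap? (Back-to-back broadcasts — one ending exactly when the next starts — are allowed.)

5

Sort by end time and greedily take each interval whose start is ≥ the last chosen end.
By end time: (1,2), (2,4), (2,5), (5,8), (9,10), (11,13), (12,14).
Pick (1,2); next start ≥ 2 → (2,4); next start ≥ 4 → (5,8); next start ≥ 8 → (9,10); next start ≥ 10 → (11,13).
Selected 5 broadcasts.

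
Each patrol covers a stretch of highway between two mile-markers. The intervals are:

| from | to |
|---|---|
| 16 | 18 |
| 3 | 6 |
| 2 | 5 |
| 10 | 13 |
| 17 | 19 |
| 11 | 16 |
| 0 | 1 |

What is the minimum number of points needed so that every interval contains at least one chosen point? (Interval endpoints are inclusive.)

Process intervals by earliest right end; each time one isn't hit yet, stab at its right endpoint.
By right end: [0,1]  [2,5]  [3,6]  [10,13]  [11,16]  [16,18]  [17,19]
[0,1] uncovered → point at 1; [2,5] uncovered → point at 5; [10,13] uncovered → point at 13; [16,18] uncovered → point at 18.
Points: 1, 5, 13, 18 (4 total).

4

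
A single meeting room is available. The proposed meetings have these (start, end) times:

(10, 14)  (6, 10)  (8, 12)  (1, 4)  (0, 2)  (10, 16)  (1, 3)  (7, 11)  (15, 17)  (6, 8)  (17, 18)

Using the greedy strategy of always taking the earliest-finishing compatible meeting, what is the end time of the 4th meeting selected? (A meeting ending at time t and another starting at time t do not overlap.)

17

Sorted by end: (0,2)  (1,3)  (1,4)  (6,8)  (6,10)  (7,11)  (8,12)  (10,14)  (10,16)  (15,17)  (17,18)
take (0,2); skip (1,4); take (6,8); take (8,12); skip (10,16); take (15,17); take (17,18).
Selected: (0,2) (6,8) (8,12) (15,17) (17,18)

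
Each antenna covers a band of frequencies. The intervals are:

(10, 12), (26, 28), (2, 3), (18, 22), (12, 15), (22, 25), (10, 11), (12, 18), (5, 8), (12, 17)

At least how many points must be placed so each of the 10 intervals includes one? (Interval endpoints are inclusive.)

Sorted: [2,3] [5,8] [10,11] [10,12] [12,15] [12,17] [12,18] [18,22] [22,25] [26,28]
{[2,3]} hit by 3; {[5,8]} hit by 8; {[10,11],[10,12]} hit by 11; {[12,15],[12,17],[12,18]} hit by 15; {[18,22],[22,25]} hit by 22; {[26,28]} hit by 28.
Points: 3, 8, 11, 15, 22, 28 (6 total).

6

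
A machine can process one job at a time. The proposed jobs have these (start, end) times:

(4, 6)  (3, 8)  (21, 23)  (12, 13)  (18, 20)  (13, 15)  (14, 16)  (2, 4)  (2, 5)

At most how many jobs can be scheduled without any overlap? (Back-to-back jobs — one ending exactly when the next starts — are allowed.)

6

Order by finish time; keep every interval that doesn't clash with the previous kept one.
Sorted by end: (2,4)  (2,5)  (4,6)  (3,8)  (12,13)  (13,15)  (14,16)  (18,20)  (21,23)
take (2,4); take (4,6); skip (3,8); take (12,13); take (13,15); take (18,20); take (21,23).
Selected 6 jobs.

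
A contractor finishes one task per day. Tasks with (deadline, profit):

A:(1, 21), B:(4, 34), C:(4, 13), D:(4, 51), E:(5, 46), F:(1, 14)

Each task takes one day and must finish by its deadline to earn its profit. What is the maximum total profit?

165

Sort by profit descending; place each in the latest free slot ≤ its deadline.
By profit: D(d4,51), E(d5,46), B(d4,34), A(d1,21), F(d1,14), C(d4,13)
D→slot 4; E→slot 5; B→slot 3; A→slot 1; F skipped; C→slot 2.
Profit = 21 + 13 + 34 + 51 + 46 = 165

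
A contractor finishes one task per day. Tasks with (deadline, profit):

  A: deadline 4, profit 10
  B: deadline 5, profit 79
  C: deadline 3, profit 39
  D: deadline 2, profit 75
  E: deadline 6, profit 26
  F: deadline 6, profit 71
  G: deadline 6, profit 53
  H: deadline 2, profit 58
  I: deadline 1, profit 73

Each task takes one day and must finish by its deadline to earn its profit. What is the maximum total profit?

390

Sort by profit descending; place each in the latest free slot ≤ its deadline.
Profit order: B=79 D=75 I=73 F=71 H=58 G=53 C=39 E=26 A=10
Assign: B→slot 5, D→slot 2, I→slot 1, F→slot 6, H skipped, G→slot 4, C→slot 3, E skipped, A skipped.
Slots: [1:I] [2:D] [3:C] [4:G] [5:B] [6:F]
Profit = 73 + 75 + 39 + 53 + 79 + 71 = 390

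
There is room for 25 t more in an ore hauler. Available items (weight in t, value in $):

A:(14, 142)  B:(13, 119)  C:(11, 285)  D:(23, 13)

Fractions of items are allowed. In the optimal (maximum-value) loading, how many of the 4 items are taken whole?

2

Order: C (285/11=25.91) > A (142/14=10.14) > B (119/13=9.15) > D (13/23=0.57)
Fill: take C (11 @ 285) → take A (14 @ 142); 25/25 used.
2 item(s) taken whole.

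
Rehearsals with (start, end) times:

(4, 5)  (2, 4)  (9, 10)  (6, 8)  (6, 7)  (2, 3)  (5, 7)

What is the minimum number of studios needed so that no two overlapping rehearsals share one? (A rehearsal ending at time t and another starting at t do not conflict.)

3

The answer is the maximum number of intervals overlapping at any instant.
Events (time:±→running): 2:+→1 2:+→2 3:-→1 4:-→0 4:+→1 5:-→0 5:+→1 6:+→2 6:+→3 … peak 3.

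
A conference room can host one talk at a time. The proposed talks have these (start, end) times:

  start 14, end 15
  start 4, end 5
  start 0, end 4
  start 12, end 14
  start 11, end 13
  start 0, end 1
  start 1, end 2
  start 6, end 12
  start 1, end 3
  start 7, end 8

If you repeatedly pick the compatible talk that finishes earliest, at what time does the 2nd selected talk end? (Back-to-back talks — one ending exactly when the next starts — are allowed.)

2

Sorted by end: (0,1)  (1,2)  (1,3)  (0,4)  (4,5)  (7,8)  (6,12)  (11,13)  (12,14)  (14,15)
take (0,1); take (1,2); skip (0,4); take (4,5); take (7,8); take (11,13); take (14,15).
Selected: (0,1) (1,2) (4,5) (7,8) (11,13) (14,15)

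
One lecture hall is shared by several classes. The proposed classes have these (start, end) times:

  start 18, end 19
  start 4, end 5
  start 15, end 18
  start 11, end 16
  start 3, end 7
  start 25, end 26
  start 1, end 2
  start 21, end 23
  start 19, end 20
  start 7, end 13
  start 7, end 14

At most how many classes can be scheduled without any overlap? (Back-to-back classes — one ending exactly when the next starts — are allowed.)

8

By end time: (1,2), (4,5), (3,7), (7,13), (7,14), (11,16), (15,18), (18,19), (19,20), (21,23), (25,26).
Pick (1,2); next start ≥ 2 → (4,5); next start ≥ 5 → (7,13); next start ≥ 13 → (15,18); next start ≥ 18 → (18,19); next start ≥ 19 → (19,20); next start ≥ 20 → (21,23); next start ≥ 23 → (25,26).
Selected 8 classes.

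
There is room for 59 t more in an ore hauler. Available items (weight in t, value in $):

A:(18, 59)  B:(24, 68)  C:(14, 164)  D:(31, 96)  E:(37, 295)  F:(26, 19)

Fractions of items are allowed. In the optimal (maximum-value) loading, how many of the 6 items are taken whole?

Greedy by value/weight ratio, highest first.
Order: C (164/14=11.71) > E (295/37=7.97) > A (59/18=3.28) > D (96/31=3.10) > B (68/24=2.83) > F (19/26=0.73)
Fill: take C (14 @ 164) → take E (37 @ 295) → take 8/18 of A → 26.22; 59/59 used.
2 item(s) taken whole; one partial (take 8/18 of A).

2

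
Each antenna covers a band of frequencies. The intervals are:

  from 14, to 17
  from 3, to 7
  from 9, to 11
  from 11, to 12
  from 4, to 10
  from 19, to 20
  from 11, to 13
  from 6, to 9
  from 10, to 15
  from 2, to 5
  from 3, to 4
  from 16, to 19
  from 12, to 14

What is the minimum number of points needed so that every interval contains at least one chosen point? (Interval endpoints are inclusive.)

5

Process intervals by earliest right end; each time one isn't hit yet, stab at its right endpoint.
Sorted: [3,4] [2,5] [3,7] [6,9] [4,10] [9,11] [11,12] [11,13] [12,14] [10,15] [14,17] [16,19] [19,20]
{[3,4],[2,5],[3,7]} hit by 4; {[6,9],[4,10],[9,11]} hit by 9; {[11,12],[11,13],[12,14],[10,15]} hit by 12; {[14,17],[16,19]} hit by 17; {[19,20]} hit by 20.
Points: 4, 9, 12, 17, 20 (5 total).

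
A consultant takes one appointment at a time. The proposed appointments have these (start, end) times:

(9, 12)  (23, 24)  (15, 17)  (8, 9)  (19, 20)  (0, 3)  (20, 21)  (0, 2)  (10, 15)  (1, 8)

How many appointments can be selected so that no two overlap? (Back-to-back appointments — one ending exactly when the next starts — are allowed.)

By end time: (0,2), (0,3), (1,8), (8,9), (9,12), (10,15), (15,17), (19,20), (20,21), (23,24).
Pick (0,2); next start ≥ 2 → (8,9); next start ≥ 9 → (9,12); next start ≥ 12 → (15,17); next start ≥ 17 → (19,20); next start ≥ 20 → (20,21); next start ≥ 21 → (23,24).
Selected 7 appointments.

7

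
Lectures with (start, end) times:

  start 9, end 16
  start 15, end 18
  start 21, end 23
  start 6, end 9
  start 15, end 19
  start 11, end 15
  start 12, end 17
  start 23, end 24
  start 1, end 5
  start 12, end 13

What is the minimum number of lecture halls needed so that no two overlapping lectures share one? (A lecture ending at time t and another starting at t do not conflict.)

4

Count concurrent intervals with a sweep; the peak is the room count.
starts: [1, 6, 9, 11, 12, 12, 15, 15, 21, 23]
ends:   [5, 9, 13, 15, 16, 17, 18, 19, 23, 24]
s1→1 e5→0 s6→1 e9→0 s9→1 s11→2 s12→3 s12→4  — peak 4.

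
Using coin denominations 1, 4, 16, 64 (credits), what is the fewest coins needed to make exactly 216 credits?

6

216 = 3×64 + 1×16 + 2×4
Total coins = 3 + 1 + 2 = 6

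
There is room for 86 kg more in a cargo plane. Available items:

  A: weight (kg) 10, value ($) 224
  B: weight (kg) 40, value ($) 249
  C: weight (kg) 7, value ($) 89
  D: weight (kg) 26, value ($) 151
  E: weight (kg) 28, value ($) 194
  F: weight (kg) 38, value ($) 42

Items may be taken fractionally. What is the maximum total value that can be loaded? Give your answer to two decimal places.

761.81

Greedy by value/weight ratio, highest first.
Ratios (sorted): A 22.40, C 12.71, E 6.93, B 6.22, D 5.81, F 1.11
take A (10 @ 224); take C (7 @ 89); take E (28 @ 194); take B (40 @ 249); take 1/26 of D → 5.81. Capacity used 86/86.
Total value = 761.81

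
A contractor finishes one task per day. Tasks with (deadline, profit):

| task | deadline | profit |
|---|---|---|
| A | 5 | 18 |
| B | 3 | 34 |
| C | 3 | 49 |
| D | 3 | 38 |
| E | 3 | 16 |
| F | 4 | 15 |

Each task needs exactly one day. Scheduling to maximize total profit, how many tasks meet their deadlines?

5

Sort by profit descending; place each in the latest free slot ≤ its deadline.
Profit order: C=49 D=38 B=34 A=18 E=16 F=15
Assign: C→slot 3, D→slot 2, B→slot 1, A→slot 5, E skipped, F→slot 4.
Slots: [1:B] [2:D] [3:C] [4:F] [5:A]
5 of 6 scheduled.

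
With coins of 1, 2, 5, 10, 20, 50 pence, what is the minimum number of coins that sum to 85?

Greedy: take as many of the largest coin as possible, then repeat with the remainder.
85 = 1×50 + 1×20 + 1×10 + 1×5
Total coins = 1 + 1 + 1 + 1 = 4

4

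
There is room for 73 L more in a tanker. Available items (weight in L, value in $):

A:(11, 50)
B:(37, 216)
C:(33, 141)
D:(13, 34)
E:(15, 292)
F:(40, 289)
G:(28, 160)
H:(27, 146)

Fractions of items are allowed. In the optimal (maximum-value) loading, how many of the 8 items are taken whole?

Order: E (292/15=19.47) > F (289/40=7.22) > B (216/37=5.84) > G (160/28=5.71) > H (146/27=5.41) > A (50/11=4.55) > C (141/33=4.27) > D (34/13=2.62)
Fill: take E (15 @ 292) → take F (40 @ 289) → take 18/37 of B → 105.08; 73/73 used.
2 item(s) taken whole; one partial (take 18/37 of B).

2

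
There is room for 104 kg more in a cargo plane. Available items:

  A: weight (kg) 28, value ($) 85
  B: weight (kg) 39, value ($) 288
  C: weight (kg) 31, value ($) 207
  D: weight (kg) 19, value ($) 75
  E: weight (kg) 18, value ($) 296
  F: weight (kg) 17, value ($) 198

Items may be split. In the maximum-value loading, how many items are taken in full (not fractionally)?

3

Sort by value per unit weight and fill in that order.
Order: E (296/18=16.44) > F (198/17=11.65) > B (288/39=7.38) > C (207/31=6.68) > D (75/19=3.95) > A (85/28=3.04)
Fill: take E (18 @ 296) → take F (17 @ 198) → take B (39 @ 288) → take 30/31 of C → 200.32; 104/104 used.
3 item(s) taken whole; one partial (take 30/31 of C).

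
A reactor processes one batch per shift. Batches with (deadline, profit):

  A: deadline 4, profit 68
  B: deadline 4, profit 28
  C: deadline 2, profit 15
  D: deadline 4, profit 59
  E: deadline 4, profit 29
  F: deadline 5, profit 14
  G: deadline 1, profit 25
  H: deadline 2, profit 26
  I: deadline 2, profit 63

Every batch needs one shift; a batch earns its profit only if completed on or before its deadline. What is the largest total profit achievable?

Sort by profit descending; place each in the latest free slot ≤ its deadline.
Profit order: A=68 I=63 D=59 E=29 B=28 H=26 G=25 C=15 F=14
Assign: A→slot 4, I→slot 2, D→slot 3, E→slot 1, B skipped, H skipped, G skipped, C skipped, F→slot 5.
Slots: [1:E] [2:I] [3:D] [4:A] [5:F]
Profit = 29 + 63 + 59 + 68 + 14 = 233

233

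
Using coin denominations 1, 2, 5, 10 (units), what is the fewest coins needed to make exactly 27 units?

4

27 = 2×10 + 1×5 + 1×2
Total coins = 2 + 1 + 1 = 4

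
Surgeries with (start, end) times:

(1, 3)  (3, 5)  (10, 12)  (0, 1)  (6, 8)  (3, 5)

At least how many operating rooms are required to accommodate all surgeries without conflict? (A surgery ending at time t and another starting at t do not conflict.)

Count concurrent intervals with a sweep; the peak is the room count.
starts: [0, 1, 3, 3, 6, 10]
ends:   [1, 3, 5, 5, 8, 12]
s0→1 e1→0 s1→1 e3→0 s3→1 s3→2  — peak 2.

2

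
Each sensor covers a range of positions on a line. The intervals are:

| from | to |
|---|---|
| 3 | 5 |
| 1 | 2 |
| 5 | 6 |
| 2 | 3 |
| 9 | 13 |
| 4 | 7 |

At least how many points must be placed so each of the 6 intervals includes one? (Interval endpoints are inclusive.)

Sorted: [1,2] [2,3] [3,5] [5,6] [4,7] [9,13]
{[1,2],[2,3]} hit by 2; {[3,5],[5,6],[4,7]} hit by 5; {[9,13]} hit by 13.
Points: 2, 5, 13 (3 total).

3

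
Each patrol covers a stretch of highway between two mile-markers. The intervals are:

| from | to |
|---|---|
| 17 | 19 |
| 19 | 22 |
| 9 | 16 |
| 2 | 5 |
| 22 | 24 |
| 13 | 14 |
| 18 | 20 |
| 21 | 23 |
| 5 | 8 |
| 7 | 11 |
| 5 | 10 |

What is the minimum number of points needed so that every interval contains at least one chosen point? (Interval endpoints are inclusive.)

5

Process intervals by earliest right end; each time one isn't hit yet, stab at its right endpoint.
Sorted: [2,5] [5,8] [5,10] [7,11] [13,14] [9,16] [17,19] [18,20] [19,22] [21,23] [22,24]
{[2,5],[5,8],[5,10]} hit by 5; {[7,11]} hit by 11; {[13,14],[9,16]} hit by 14; {[17,19],[18,20],[19,22]} hit by 19; {[21,23],[22,24]} hit by 23.
Points: 5, 11, 14, 19, 23 (5 total).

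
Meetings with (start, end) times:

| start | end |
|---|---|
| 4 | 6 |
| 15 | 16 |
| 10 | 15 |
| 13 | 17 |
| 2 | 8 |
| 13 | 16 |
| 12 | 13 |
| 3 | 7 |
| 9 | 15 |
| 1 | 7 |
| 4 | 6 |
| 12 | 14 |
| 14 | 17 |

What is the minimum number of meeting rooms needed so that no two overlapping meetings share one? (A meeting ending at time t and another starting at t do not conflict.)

5

starts: [1, 2, 3, 4, 4, 9, 10, 12, 12, 13, 13, 14, 15]
ends:   [6, 6, 7, 7, 8, 13, 14, 15, 15, 16, 16, 17, 17]
s1→1 s2→2 s3→3 s4→4 s4→5  — peak 5.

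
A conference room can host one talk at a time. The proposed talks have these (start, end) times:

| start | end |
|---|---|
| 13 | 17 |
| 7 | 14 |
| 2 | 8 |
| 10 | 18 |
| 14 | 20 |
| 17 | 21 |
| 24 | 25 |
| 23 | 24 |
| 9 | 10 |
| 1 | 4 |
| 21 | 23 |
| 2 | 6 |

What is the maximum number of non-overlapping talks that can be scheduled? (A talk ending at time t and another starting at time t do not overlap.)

Sort by end time and greedily take each interval whose start is ≥ the last chosen end.
By end time: (1,4), (2,6), (2,8), (9,10), (7,14), (13,17), (10,18), (14,20), (17,21), (21,23), (23,24), (24,25).
Pick (1,4); next start ≥ 4 → (9,10); next start ≥ 10 → (13,17); next start ≥ 17 → (17,21); next start ≥ 21 → (21,23); next start ≥ 23 → (23,24); next start ≥ 24 → (24,25).
Selected 7 talks.

7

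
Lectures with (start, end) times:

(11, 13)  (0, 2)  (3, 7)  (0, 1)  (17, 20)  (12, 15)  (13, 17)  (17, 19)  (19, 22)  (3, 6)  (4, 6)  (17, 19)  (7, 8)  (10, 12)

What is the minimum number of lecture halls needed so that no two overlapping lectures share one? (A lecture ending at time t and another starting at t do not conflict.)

Count concurrent intervals with a sweep; the peak is the room count.
starts: [0, 0, 3, 3, 4, 7, 10, 11, 12, 13, 17, 17, 17, 19]
ends:   [1, 2, 6, 6, 7, 8, 12, 13, 15, 17, 19, 19, 20, 22]
s0→1 s0→2 e1→1 e2→0 s3→1 s3→2 s4→3  — peak 3.

3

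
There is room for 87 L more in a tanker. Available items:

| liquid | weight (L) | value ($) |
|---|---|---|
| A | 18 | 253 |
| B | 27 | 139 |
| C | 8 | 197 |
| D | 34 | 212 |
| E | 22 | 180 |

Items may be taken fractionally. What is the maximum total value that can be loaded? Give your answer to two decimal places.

Ratios (sorted): C 24.62, A 14.06, E 8.18, D 6.24, B 5.15
take C (8 @ 197); take A (18 @ 253); take E (22 @ 180); take D (34 @ 212); take 5/27 of B → 25.74. Capacity used 87/87.
Total value = 867.74

867.74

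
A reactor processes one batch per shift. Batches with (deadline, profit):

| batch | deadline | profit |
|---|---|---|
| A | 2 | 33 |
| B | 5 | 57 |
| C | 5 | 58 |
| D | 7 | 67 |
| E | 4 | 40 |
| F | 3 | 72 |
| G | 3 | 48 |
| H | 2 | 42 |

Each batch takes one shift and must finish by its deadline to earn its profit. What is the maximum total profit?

344

By profit: F(d3,72), D(d7,67), C(d5,58), B(d5,57), G(d3,48), H(d2,42), E(d4,40), A(d2,33)
F→slot 3; D→slot 7; C→slot 5; B→slot 4; G→slot 2; H→slot 1; E skipped; A skipped.
Profit = 42 + 48 + 72 + 57 + 58 + 67 = 344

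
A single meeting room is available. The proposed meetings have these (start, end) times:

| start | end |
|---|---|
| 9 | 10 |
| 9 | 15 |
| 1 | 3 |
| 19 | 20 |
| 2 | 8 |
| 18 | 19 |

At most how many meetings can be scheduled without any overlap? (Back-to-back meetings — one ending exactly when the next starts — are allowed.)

Sort by end time and greedily take each interval whose start is ≥ the last chosen end.
Sorted by end: (1,3)  (2,8)  (9,10)  (9,15)  (18,19)  (19,20)
take (1,3); take (9,10); skip (9,15); take (18,19); take (19,20).
Selected 4 meetings.

4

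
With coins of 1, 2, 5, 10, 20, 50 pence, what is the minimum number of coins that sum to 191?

191 − 3×50→41 − 2×20→1 − 1×1→0
Total coins = 3 + 2 + 1 = 6

6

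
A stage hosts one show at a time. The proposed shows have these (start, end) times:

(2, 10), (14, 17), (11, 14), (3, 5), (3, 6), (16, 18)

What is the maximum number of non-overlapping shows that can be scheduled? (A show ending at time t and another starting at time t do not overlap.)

3

By end time: (3,5), (3,6), (2,10), (11,14), (14,17), (16,18).
Pick (3,5); next start ≥ 5 → (11,14); next start ≥ 14 → (14,17).
Selected 3 shows.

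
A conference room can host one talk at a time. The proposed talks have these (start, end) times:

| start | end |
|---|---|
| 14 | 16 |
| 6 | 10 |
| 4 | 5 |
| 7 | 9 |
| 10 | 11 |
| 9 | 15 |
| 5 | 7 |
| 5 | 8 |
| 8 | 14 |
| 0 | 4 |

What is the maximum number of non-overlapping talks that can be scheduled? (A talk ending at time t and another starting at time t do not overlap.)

By end time: (0,4), (4,5), (5,7), (5,8), (7,9), (6,10), (10,11), (8,14), (9,15), (14,16).
Pick (0,4); next start ≥ 4 → (4,5); next start ≥ 5 → (5,7); next start ≥ 7 → (7,9); next start ≥ 9 → (10,11); next start ≥ 11 → (14,16).
Selected 6 talks.

6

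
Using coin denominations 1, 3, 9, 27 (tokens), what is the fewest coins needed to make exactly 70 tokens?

70 = 2×27 + 1×9 + 2×3 + 1×1
Total coins = 2 + 1 + 2 + 1 = 6

6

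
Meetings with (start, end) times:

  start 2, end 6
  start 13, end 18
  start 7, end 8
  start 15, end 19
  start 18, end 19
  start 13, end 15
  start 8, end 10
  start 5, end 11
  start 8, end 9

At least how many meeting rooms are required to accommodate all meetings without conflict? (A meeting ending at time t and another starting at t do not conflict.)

The answer is the maximum number of intervals overlapping at any instant.
Events (time:±→running): 2:+→1 5:+→2 6:-→1 7:+→2 8:-→1 8:+→2 8:+→3 … peak 3.

3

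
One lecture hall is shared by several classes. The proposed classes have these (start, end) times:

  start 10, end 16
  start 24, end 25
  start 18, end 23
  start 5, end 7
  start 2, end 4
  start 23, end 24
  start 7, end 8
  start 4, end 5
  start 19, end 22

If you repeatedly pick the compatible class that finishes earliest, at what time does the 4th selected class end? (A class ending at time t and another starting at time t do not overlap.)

8

Sort by end time and greedily take each interval whose start is ≥ the last chosen end.
Sorted by end: (2,4)  (4,5)  (5,7)  (7,8)  (10,16)  (19,22)  (18,23)  (23,24)  (24,25)
take (2,4); take (4,5); take (5,7); take (7,8); take (10,16); take (19,22); take (23,24); take (24,25).
Selected: (2,4) (4,5) (5,7) (7,8) (10,16) (19,22) (23,24) (24,25)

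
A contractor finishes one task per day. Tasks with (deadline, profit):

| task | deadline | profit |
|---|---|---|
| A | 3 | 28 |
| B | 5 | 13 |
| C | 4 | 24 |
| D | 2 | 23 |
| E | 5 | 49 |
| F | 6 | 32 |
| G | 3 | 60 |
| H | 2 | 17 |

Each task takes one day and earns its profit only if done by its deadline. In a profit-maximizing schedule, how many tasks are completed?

6

By profit: G(d3,60), E(d5,49), F(d6,32), A(d3,28), C(d4,24), D(d2,23), H(d2,17), B(d5,13)
G→slot 3; E→slot 5; F→slot 6; A→slot 2; C→slot 4; D→slot 1; H skipped; B skipped.
6 of 8 scheduled.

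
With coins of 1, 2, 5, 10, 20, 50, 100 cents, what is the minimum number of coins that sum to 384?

Use the largest denomination that fits, subtract, and repeat.
384 = 3×100 + 1×50 + 1×20 + 1×10 + 2×2
Total coins = 3 + 1 + 1 + 1 + 2 = 8

8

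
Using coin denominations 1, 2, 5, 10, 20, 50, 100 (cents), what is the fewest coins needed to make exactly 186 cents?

6

Greedy: take as many of the largest coin as possible, then repeat with the remainder.
186 = 1×100 + 1×50 + 1×20 + 1×10 + 1×5 + 1×1
Total coins = 1 + 1 + 1 + 1 + 1 + 1 = 6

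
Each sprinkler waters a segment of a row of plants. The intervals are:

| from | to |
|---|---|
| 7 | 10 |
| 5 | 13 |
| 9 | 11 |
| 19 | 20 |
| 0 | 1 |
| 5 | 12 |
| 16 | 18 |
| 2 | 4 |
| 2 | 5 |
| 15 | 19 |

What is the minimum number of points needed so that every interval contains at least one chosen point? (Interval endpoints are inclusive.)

5

Sorted: [0,1] [2,4] [2,5] [7,10] [9,11] [5,12] [5,13] [16,18] [15,19] [19,20]
{[0,1]} hit by 1; {[2,4],[2,5]} hit by 4; {[7,10],[9,11],[5,12],[5,13]} hit by 10; {[16,18],[15,19]} hit by 18; {[19,20]} hit by 20.
Points: 1, 4, 10, 18, 20 (5 total).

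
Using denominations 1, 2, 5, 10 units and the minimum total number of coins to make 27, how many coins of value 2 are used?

27 = 2×10 + 1×5 + 1×2
Count of 2: 1

1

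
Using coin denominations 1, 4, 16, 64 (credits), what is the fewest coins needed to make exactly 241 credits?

7

Use the largest denomination that fits, subtract, and repeat.
241 − 3×64→49 − 3×16→1 − 1×1→0
Total coins = 3 + 3 + 1 = 7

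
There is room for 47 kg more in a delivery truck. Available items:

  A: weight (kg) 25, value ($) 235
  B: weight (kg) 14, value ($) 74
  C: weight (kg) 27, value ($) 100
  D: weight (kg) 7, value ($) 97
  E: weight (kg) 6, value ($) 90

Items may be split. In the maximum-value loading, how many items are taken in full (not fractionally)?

Order: E (90/6=15.00) > D (97/7=13.86) > A (235/25=9.40) > B (74/14=5.29) > C (100/27=3.70)
Fill: take E (6 @ 90) → take D (7 @ 97) → take A (25 @ 235) → take 9/14 of B → 47.57; 47/47 used.
3 item(s) taken whole; one partial (take 9/14 of B).

3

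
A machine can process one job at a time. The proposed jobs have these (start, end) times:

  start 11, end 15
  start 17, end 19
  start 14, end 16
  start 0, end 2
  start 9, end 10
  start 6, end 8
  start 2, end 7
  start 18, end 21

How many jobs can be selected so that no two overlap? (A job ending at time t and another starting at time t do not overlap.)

5

Sort by end time and greedily take each interval whose start is ≥ the last chosen end.
Sorted by end: (0,2)  (2,7)  (6,8)  (9,10)  (11,15)  (14,16)  (17,19)  (18,21)
take (0,2); take (2,7); take (9,10); take (11,15); take (17,19).
Selected 5 jobs.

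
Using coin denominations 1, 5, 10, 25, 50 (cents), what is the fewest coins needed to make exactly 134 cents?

8

134 − 2×50→34 − 1×25→9 − 1×5→4 − 4×1→0
Total coins = 2 + 1 + 1 + 4 = 8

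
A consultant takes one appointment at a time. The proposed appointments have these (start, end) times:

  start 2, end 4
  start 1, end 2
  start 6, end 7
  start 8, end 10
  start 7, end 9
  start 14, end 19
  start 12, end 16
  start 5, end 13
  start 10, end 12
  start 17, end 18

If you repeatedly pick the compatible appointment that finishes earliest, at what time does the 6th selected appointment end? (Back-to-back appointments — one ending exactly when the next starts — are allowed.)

16

By end time: (1,2), (2,4), (6,7), (7,9), (8,10), (10,12), (5,13), (12,16), (17,18), (14,19).
Pick (1,2); next start ≥ 2 → (2,4); next start ≥ 4 → (6,7); next start ≥ 7 → (7,9); next start ≥ 9 → (10,12); next start ≥ 12 → (12,16); next start ≥ 16 → (17,18).
Selected: (1,2) (2,4) (6,7) (7,9) (10,12) (12,16) (17,18)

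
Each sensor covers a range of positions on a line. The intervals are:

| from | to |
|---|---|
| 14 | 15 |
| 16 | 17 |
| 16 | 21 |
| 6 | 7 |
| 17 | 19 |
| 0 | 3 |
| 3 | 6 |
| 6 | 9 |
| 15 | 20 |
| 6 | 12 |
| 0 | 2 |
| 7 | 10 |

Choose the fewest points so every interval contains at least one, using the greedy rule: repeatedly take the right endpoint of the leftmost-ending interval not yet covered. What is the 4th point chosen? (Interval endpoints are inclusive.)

15

By right end: [0,2]  [0,3]  [3,6]  [6,7]  [6,9]  [7,10]  [6,12]  [14,15]  [16,17]  [17,19]  [15,20]  [16,21]
[0,2] uncovered → point at 2; [3,6] uncovered → point at 6; [7,10] uncovered → point at 10; [14,15] uncovered → point at 15; [16,17] uncovered → point at 17.
Points: 2, 6, 10, 15, 17 (5 total).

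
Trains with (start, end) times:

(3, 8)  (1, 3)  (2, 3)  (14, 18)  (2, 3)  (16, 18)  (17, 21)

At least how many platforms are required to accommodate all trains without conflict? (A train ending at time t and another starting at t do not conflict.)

The answer is the maximum number of intervals overlapping at any instant.
starts: [1, 2, 2, 3, 14, 16, 17]
ends:   [3, 3, 3, 8, 18, 18, 21]
s1→1 s2→2 s2→3  — peak 3.

3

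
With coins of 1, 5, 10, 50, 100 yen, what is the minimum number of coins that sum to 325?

6

Use the largest denomination that fits, subtract, and repeat.
325 − 3×100→25 − 2×10→5 − 1×5→0
Total coins = 3 + 2 + 1 = 6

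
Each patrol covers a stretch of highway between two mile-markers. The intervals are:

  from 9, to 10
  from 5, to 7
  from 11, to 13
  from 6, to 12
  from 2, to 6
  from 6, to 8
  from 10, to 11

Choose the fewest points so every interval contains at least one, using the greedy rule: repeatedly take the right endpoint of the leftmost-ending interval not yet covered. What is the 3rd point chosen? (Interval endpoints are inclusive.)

By right end: [2,6]  [5,7]  [6,8]  [9,10]  [10,11]  [6,12]  [11,13]
[2,6] uncovered → point at 6; [9,10] uncovered → point at 10; [11,13] uncovered → point at 13.
Points: 6, 10, 13 (3 total).

13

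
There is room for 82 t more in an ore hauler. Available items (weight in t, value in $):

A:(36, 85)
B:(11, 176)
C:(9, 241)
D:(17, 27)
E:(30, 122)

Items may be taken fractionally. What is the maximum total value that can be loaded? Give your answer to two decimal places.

614.56

Greedy by value/weight ratio, highest first.
Ratios (sorted): C 26.78, B 16.00, E 4.07, A 2.36, D 1.59
take C (9 @ 241); take B (11 @ 176); take E (30 @ 122); take 32/36 of A → 75.56. Capacity used 82/82.
Total value = 614.56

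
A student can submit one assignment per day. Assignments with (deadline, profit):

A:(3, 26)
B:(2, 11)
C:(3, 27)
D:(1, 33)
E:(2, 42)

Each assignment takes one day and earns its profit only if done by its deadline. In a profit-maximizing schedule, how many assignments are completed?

3

By profit: E(d2,42), D(d1,33), C(d3,27), A(d3,26), B(d2,11)
E→slot 2; D→slot 1; C→slot 3; A skipped; B skipped.
3 of 5 scheduled.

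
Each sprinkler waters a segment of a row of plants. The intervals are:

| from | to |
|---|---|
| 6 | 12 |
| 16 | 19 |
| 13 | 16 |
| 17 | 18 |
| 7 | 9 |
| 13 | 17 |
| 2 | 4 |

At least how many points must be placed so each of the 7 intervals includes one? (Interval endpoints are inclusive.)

Sorted: [2,4] [7,9] [6,12] [13,16] [13,17] [17,18] [16,19]
{[2,4]} hit by 4; {[7,9],[6,12]} hit by 9; {[13,16],[13,17]} hit by 16; {[17,18],[16,19]} hit by 18.
Points: 4, 9, 16, 18 (4 total).

4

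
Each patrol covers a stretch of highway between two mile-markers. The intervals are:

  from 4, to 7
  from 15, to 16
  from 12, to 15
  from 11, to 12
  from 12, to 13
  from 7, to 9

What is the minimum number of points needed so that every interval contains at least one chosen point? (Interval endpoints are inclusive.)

3

Sort by right endpoint; whenever an interval is uncovered, place a point at its right end.
By right end: [4,7]  [7,9]  [11,12]  [12,13]  [12,15]  [15,16]
[4,7] uncovered → point at 7; [11,12] uncovered → point at 12; [15,16] uncovered → point at 16.
Points: 7, 12, 16 (3 total).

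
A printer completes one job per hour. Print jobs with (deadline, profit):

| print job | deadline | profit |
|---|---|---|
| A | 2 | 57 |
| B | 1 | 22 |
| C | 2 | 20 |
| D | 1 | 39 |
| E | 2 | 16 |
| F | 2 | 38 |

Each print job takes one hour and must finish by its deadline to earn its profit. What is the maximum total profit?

96

Profit order: A=57 D=39 F=38 B=22 C=20 E=16
Assign: A→slot 2, D→slot 1, F skipped, B skipped, C skipped, E skipped.
Slots: [1:D] [2:A]
Profit = 39 + 57 = 96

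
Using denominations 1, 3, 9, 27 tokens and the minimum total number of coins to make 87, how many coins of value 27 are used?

Greedy: take as many of the largest coin as possible, then repeat with the remainder.
87 = 3×27 + 2×3
Count of 27: 3

3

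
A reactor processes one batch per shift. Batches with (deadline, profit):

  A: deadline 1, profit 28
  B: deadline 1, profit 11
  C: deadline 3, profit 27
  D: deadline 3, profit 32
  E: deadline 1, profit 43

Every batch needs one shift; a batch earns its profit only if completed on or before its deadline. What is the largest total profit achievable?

Take jobs in profit order; each goes to the latest open slot no later than its deadline.
Profit order: E=43 D=32 A=28 C=27 B=11
Assign: E→slot 1, D→slot 3, A skipped, C→slot 2, B skipped.
Slots: [1:E] [2:C] [3:D]
Profit = 43 + 27 + 32 = 102

102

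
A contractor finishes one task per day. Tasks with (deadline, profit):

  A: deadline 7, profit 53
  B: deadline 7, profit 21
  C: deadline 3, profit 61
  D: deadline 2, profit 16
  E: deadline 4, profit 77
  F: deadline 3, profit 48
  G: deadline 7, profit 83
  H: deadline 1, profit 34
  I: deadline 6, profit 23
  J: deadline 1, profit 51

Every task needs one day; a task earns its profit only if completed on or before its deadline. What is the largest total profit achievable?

396

By profit: G(d7,83), E(d4,77), C(d3,61), A(d7,53), J(d1,51), F(d3,48), H(d1,34), I(d6,23), B(d7,21), D(d2,16)
G→slot 7; E→slot 4; C→slot 3; A→slot 6; J→slot 1; F→slot 2; H skipped; I→slot 5; B skipped; D skipped.
Profit = 51 + 48 + 61 + 77 + 23 + 53 + 83 = 396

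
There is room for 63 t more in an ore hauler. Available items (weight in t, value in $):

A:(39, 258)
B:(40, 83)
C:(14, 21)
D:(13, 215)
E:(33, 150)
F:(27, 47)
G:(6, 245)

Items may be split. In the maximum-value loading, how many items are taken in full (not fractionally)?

3

Sort by value per unit weight and fill in that order.
Ratios (sorted): G 40.83, D 16.54, A 6.62, E 4.55, B 2.08, F 1.74, C 1.50
take G (6 @ 245); take D (13 @ 215); take A (39 @ 258); take 5/33 of E → 22.73. Capacity used 63/63.
3 item(s) taken whole; one partial (take 5/33 of E).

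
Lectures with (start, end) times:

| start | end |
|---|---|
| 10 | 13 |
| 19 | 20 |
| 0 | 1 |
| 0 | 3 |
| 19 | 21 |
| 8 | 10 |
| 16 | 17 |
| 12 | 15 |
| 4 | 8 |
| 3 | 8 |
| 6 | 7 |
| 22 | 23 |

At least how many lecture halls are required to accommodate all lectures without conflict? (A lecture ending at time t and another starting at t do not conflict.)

Count concurrent intervals with a sweep; the peak is the room count.
Events (time:±→running): 0:+→1 0:+→2 1:-→1 3:-→0 3:+→1 4:+→2 6:+→3 … peak 3.

3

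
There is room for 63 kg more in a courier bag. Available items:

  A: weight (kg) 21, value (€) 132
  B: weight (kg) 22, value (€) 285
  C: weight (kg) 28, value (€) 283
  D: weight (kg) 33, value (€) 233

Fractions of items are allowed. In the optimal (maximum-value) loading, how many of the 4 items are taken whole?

Greedy by value/weight ratio, highest first.
Ratios (sorted): B 12.95, C 10.11, D 7.06, A 6.29
take B (22 @ 285); take C (28 @ 283); take 13/33 of D → 91.79. Capacity used 63/63.
2 item(s) taken whole; one partial (take 13/33 of D).

2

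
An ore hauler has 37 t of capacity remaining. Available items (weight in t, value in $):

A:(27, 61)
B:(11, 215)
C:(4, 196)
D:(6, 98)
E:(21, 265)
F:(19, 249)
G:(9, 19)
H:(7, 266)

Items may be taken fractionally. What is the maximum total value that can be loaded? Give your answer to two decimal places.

Greedy by value/weight ratio, highest first.
Order: C (196/4=49.00) > H (266/7=38.00) > B (215/11=19.55) > D (98/6=16.33) > F (249/19=13.11) > E (265/21=12.62) > A (61/27=2.26) > G (19/9=2.11)
Fill: take C (4 @ 196) → take H (7 @ 266) → take B (11 @ 215) → take D (6 @ 98) → take 9/19 of F → 117.95; 37/37 used.
Total value = 892.95

892.95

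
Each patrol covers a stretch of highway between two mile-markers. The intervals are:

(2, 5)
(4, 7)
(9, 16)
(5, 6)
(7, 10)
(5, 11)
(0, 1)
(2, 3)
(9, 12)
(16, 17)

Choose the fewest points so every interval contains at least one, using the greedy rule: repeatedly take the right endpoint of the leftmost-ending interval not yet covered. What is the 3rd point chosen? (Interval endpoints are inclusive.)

Sort by right endpoint; whenever an interval is uncovered, place a point at its right end.
Sorted: [0,1] [2,3] [2,5] [5,6] [4,7] [7,10] [5,11] [9,12] [9,16] [16,17]
{[0,1]} hit by 1; {[2,3],[2,5]} hit by 3; {[5,6],[4,7]} hit by 6; {[7,10],[5,11],[9,12],[9,16]} hit by 10; {[16,17]} hit by 17.
Points: 1, 3, 6, 10, 17 (5 total).

6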